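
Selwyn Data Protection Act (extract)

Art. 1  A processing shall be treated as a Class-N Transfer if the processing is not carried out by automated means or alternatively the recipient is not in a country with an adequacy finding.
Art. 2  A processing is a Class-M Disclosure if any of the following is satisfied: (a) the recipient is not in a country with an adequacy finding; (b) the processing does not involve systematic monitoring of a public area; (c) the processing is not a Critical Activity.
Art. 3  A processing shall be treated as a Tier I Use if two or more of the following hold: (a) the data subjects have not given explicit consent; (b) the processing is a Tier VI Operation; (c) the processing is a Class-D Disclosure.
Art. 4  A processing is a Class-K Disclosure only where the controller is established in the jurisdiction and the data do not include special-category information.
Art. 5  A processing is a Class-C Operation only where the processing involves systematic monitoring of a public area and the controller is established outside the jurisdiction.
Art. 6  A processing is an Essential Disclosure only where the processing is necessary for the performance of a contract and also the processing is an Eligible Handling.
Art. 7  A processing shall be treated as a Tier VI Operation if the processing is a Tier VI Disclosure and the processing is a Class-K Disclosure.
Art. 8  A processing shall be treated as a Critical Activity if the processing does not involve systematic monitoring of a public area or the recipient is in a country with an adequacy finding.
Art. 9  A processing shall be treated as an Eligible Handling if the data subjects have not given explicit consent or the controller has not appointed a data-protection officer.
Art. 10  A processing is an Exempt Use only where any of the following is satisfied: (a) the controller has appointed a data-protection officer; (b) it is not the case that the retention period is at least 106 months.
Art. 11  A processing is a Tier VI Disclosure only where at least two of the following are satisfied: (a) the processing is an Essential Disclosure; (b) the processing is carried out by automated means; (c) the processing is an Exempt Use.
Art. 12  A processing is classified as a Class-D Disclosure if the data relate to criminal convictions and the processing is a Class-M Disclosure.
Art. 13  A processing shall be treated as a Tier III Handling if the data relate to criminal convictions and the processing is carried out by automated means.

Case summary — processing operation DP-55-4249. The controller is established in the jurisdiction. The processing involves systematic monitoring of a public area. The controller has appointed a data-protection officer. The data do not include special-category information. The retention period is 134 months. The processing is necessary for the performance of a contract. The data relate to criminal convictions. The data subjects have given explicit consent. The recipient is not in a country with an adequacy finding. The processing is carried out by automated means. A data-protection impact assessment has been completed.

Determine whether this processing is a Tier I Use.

Under article 9: the data subjects have not given explicit consent? no; or the controller has not appointed a data-protection officer? no. So the processing is not an Eligible Handling.
Under article 6: the processing is necessary for the performance of a contract? yes; and Eligible Handling (article 9)? no. So the processing is not an Essential Disclosure.
Under article 10: the controller has appointed a data-protection officer? yes; or retention period: 134 months ≥ 106 months? yes, so negated condition no. So the processing is an Exempt Use.
Under article 11: Essential Disclosure (article 6)? no; the processing is carried out by automated means? yes; Exempt Use (article 10)? yes — 2 of 3 hold (need ≥2) → satisfied.
Under article 4: the controller is established in the jurisdiction? yes; and the data do not include special-category information? yes. So the processing is a Class-K Disclosure.
Under article 7: Tier VI Disclosure (article 11)? yes; and Class-K Disclosure (article 4)? yes. So the processing is a Tier VI Operation.
Under article 8: the processing does not involve systematic monitoring of a public area? no; or the recipient is in a country with an adequacy finding? no. So the processing is not a Critical Activity.
Under article 2: the recipient is not in a country with an adequacy finding? yes; or the processing does not involve systematic monitoring of a public area? no; or not a Critical Activity (article 8)? yes. So the processing is a Class-M Disclosure.
Under article 12: the data relate to criminal convictions? yes; and Class-M Disclosure (article 2)? yes. So the processing is a Class-D Disclosure.
Under article 3: the data subjects have not given explicit consent? no; Tier VI Operation (article 7)? yes; Class-D Disclosure (article 12)? yes — 2 of 3 hold (need ≥2) → satisfied.

Yes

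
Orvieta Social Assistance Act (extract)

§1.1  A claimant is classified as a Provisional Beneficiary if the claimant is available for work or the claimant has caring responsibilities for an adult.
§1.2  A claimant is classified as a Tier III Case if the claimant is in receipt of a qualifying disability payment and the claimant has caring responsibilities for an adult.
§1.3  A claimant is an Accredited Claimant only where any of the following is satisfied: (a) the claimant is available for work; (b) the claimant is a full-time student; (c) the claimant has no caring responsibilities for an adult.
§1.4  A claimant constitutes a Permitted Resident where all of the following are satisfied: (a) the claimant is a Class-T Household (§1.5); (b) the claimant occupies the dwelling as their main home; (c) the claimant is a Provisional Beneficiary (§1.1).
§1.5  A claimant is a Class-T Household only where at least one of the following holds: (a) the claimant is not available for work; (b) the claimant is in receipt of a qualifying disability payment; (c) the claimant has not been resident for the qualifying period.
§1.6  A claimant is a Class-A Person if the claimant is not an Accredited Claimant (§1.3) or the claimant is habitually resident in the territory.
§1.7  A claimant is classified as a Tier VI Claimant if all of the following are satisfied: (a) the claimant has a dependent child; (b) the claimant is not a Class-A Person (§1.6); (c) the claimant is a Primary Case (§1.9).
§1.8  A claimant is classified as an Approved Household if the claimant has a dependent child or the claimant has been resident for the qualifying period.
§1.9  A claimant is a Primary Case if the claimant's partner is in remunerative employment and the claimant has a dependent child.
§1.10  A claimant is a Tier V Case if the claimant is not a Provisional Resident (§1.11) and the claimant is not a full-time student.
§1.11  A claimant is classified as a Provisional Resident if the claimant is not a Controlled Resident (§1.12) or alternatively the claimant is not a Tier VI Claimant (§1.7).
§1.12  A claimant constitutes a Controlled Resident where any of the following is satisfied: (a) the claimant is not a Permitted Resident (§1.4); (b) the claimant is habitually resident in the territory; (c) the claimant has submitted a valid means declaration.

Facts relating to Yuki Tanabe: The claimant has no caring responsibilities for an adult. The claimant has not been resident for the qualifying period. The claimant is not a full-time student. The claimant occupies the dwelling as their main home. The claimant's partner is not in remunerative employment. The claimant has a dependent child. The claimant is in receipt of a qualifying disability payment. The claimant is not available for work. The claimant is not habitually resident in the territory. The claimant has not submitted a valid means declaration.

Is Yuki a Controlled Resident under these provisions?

§1.5 — Class-T Household: [the claimant is not available for work? yes] OR [the claimant is in receipt of a qualifying disability payment? yes] OR [the claimant has not been resident for the qualifying period? yes] → satisfied.
§1.1 — Provisional Beneficiary: [the claimant is available for work? no] OR [the claimant has caring responsibilities for an adult? no] → not satisfied.
§1.4 — Permitted Resident: [Class-T Household (§1.5)? yes] AND [the claimant occupies the dwelling as their main home? yes] AND [Provisional Beneficiary (§1.1)? no] → not satisfied.
§1.12 — Controlled Resident: [not a Permitted Resident (§1.4)? yes] OR [the claimant is habitually resident in the territory? no] OR [the claimant has submitted a valid means declaration? no] → satisfied.

Yes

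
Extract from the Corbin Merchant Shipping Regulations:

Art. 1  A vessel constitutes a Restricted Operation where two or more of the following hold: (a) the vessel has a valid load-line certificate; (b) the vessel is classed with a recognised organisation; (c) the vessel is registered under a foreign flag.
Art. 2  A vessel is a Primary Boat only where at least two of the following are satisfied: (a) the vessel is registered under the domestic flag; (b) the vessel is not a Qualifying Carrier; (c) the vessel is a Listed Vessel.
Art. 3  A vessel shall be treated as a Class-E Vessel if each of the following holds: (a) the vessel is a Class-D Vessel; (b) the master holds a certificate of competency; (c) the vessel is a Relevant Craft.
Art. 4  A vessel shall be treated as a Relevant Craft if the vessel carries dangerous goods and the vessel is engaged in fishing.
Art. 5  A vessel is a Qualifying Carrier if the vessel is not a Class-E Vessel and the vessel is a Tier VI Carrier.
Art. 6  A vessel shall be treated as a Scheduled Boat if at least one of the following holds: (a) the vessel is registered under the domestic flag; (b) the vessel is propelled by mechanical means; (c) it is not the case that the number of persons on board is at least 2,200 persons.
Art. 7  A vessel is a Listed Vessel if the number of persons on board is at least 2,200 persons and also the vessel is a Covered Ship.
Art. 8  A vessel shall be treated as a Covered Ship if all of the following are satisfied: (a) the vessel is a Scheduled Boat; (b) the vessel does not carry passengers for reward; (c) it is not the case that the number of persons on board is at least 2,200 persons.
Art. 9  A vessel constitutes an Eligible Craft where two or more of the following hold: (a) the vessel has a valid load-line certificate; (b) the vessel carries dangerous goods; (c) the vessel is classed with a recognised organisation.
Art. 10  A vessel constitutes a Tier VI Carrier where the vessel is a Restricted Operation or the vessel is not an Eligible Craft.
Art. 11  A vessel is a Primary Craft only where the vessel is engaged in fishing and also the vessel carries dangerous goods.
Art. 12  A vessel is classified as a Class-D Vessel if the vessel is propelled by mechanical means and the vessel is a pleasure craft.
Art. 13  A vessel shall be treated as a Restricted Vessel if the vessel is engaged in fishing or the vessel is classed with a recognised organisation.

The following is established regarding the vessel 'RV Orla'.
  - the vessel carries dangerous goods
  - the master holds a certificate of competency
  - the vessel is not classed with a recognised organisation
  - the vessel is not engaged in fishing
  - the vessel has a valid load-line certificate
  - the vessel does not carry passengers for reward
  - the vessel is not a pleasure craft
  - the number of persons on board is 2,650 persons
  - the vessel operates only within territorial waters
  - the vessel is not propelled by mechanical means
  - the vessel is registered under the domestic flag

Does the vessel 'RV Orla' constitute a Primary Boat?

Yes

article 12 — Class-D Vessel: [the vessel is propelled by mechanical means? no] AND [the vessel is a pleasure craft? no] → not satisfied.
article 4 — Relevant Craft: [the vessel carries dangerous goods? yes] AND [the vessel is engaged in fishing? no] → not satisfied.
article 3 — Class-E Vessel: [Class-D Vessel (article 12)? no] AND [the master holds a certificate of competency? yes] AND [Relevant Craft (article 4)? no] → not satisfied.
article 1 — Restricted Operation: the vessel has a valid load-line certificate? yes; the vessel is classed with a recognised organisation? no; the vessel is registered under a foreign flag? no — 1 of 3 hold (need ≥2) → not satisfied.
article 9 — Eligible Craft: the vessel has a valid load-line certificate? yes; the vessel carries dangerous goods? yes; the vessel is classed with a recognised organisation? no — 2 of 3 hold (need ≥2) → satisfied.
article 10 — Tier VI Carrier: [Restricted Operation (article 1)? no] OR [not an Eligible Craft (article 9)? no] → not satisfied.
article 5 — Qualifying Carrier: [not a Class-E Vessel (article 3)? yes] AND [Tier VI Carrier (article 10)? no] → not satisfied.
article 6 — Scheduled Boat: [the vessel is registered under the domestic flag? yes] OR [the vessel is propelled by mechanical means? no] OR [number of persons on board: 2,650 persons ≥ 2,200 persons? yes, so negated condition no] → satisfied.
article 8 — Covered Ship: [Scheduled Boat (article 6)? yes] AND [the vessel does not carry passengers for reward? yes] AND [number of persons on board: 2,650 persons ≥ 2,200 persons? yes, so negated condition no] → not satisfied.
article 7 — Listed Vessel: [number of persons on board: 2,650 persons ≥ 2,200 persons? yes] AND [Covered Ship (article 8)? no] → not satisfied.
article 2 — Primary Boat: the vessel is registered under the domestic flag? yes; not a Qualifying Carrier (article 5)? yes; Listed Vessel (article 7)? no — 2 of 3 hold (need ≥2) → satisfied.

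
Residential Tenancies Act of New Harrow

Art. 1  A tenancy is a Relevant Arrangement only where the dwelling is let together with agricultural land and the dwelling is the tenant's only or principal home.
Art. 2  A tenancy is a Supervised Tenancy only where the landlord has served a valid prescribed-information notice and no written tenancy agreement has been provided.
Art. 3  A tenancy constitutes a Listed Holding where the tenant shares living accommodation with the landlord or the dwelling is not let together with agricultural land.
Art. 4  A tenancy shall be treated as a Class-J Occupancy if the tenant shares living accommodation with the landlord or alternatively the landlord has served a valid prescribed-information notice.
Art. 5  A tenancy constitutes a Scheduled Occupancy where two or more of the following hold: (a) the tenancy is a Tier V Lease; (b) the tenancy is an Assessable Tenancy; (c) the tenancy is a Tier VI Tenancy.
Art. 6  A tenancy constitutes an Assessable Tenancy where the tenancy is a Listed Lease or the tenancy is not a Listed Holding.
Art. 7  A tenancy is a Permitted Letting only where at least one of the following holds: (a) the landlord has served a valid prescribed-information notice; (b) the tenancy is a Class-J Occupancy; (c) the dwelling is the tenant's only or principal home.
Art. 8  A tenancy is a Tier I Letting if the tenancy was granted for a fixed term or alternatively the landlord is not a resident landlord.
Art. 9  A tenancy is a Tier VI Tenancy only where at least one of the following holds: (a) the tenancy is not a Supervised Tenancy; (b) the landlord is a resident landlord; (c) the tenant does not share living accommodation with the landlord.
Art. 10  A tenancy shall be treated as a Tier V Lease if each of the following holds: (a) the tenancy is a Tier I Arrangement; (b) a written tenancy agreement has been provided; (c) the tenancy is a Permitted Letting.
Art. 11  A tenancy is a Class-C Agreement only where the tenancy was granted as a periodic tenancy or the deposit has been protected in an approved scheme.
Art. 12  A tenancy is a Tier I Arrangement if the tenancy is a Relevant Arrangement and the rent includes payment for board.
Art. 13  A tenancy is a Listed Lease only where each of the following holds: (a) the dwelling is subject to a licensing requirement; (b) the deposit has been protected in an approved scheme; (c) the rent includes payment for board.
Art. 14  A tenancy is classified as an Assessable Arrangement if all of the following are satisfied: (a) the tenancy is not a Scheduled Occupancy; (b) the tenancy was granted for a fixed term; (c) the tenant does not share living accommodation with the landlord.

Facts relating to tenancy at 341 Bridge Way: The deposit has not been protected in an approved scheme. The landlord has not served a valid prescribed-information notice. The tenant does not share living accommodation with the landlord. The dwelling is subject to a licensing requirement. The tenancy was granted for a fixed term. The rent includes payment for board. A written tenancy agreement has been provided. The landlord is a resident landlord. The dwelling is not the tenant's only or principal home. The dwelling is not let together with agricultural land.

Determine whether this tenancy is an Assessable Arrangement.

Yes

article 1 — Relevant Arrangement: [the dwelling is let together with agricultural land? no] AND [the dwelling is the tenant's only or principal home? no] → not satisfied.
article 12 — Tier I Arrangement: [Relevant Arrangement (article 1)? no] AND [the rent includes payment for board? yes] → not satisfied.
article 4 — Class-J Occupancy: [the tenant shares living accommodation with the landlord? no] OR [the landlord has served a valid prescribed-information notice? no] → not satisfied.
article 7 — Permitted Letting: [the landlord has served a valid prescribed-information notice? no] OR [Class-J Occupancy (article 4)? no] OR [the dwelling is the tenant's only or principal home? no] → not satisfied.
article 10 — Tier V Lease: [Tier I Arrangement (article 12)? no] AND [a written tenancy agreement has been provided? yes] AND [Permitted Letting (article 7)? no] → not satisfied.
article 13 — Listed Lease: [the dwelling is subject to a licensing requirement? yes] AND [the deposit has been protected in an approved scheme? no] AND [the rent includes payment for board? yes] → not satisfied.
article 3 — Listed Holding: [the tenant shares living accommodation with the landlord? no] OR [the dwelling is not let together with agricultural land? yes] → satisfied.
article 6 — Assessable Tenancy: [Listed Lease (article 13)? no] OR [not a Listed Holding (article 3)? no] → not satisfied.
article 2 — Supervised Tenancy: [the landlord has served a valid prescribed-information notice? no] AND [no written tenancy agreement has been provided? no] → not satisfied.
article 9 — Tier VI Tenancy: [not a Supervised Tenancy (article 2)? yes] OR [the landlord is a resident landlord? yes] OR [the tenant does not share living accommodation with the landlord? yes] → satisfied.
article 5 — Scheduled Occupancy: Tier V Lease (article 10)? no; Assessable Tenancy (article 6)? no; Tier VI Tenancy (article 9)? yes — 1 of 3 hold (need ≥2) → not satisfied.
article 14 — Assessable Arrangement: [not a Scheduled Occupancy (article 5)? yes] AND [the tenancy was granted for a fixed term? yes] AND [the tenant does not share living accommodation with the landlord? yes] → satisfied.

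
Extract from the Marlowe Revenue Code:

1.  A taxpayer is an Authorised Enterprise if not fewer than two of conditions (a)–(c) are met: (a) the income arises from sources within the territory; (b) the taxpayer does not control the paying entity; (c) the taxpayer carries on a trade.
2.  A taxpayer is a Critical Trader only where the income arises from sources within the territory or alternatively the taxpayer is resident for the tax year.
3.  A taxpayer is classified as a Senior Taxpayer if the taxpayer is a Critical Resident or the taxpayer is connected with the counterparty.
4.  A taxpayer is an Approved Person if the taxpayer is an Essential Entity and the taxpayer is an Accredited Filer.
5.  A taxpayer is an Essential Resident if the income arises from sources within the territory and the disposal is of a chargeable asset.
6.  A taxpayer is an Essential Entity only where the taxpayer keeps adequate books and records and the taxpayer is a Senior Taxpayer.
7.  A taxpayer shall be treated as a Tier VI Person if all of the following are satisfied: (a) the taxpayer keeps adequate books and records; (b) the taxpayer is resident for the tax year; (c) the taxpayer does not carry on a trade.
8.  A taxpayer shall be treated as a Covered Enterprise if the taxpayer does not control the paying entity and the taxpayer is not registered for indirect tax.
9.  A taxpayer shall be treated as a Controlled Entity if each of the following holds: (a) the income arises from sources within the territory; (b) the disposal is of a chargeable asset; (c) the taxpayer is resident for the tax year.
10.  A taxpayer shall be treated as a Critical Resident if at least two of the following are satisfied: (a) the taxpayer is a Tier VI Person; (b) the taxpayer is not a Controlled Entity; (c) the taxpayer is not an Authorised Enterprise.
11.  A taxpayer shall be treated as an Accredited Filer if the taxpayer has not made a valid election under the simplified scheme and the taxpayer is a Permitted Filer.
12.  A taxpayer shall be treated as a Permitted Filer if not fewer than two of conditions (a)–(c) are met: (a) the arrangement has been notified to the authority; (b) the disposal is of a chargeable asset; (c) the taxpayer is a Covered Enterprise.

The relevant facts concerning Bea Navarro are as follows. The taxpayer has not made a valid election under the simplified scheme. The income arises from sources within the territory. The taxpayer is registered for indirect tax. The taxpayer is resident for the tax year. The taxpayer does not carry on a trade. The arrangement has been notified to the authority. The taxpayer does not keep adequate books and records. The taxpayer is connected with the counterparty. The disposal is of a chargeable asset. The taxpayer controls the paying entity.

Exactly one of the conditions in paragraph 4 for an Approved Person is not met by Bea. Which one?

Essential Entity

paragraph 7 — Tier VI Person: [the taxpayer keeps adequate books and records? no] AND [the taxpayer is resident for the tax year? yes] AND [the taxpayer does not carry on a trade? yes] → not satisfied.
paragraph 9 — Controlled Entity: [the income arises from sources within the territory? yes] AND [the disposal is of a chargeable asset? yes] AND [the taxpayer is resident for the tax year? yes] → satisfied.
paragraph 1 — Authorised Enterprise: the income arises from sources within the territory? yes; the taxpayer does not control the paying entity? no; the taxpayer carries on a trade? no — 1 of 3 hold (need ≥2) → not satisfied.
paragraph 10 — Critical Resident: Tier VI Person (paragraph 7)? no; not a Controlled Entity (paragraph 9)? no; not an Authorised Enterprise (paragraph 1)? yes — 1 of 3 hold (need ≥2) → not satisfied.
paragraph 3 — Senior Taxpayer: [Critical Resident (paragraph 10)? no] OR [the taxpayer is connected with the counterparty? yes] → satisfied.
paragraph 6 — Essential Entity: [the taxpayer keeps adequate books and records? no] AND [Senior Taxpayer (paragraph 3)? yes] → not satisfied.
paragraph 8 — Covered Enterprise: [the taxpayer does not control the paying entity? no] AND [the taxpayer is not registered for indirect tax? no] → not satisfied.
paragraph 12 — Permitted Filer: the arrangement has been notified to the authority? yes; the disposal is of a chargeable asset? yes; Covered Enterprise (paragraph 8)? no — 2 of 3 hold (need ≥2) → satisfied.
paragraph 11 — Accredited Filer: [the taxpayer has not made a valid election under the simplified scheme? yes] AND [Permitted Filer (paragraph 12)? yes] → satisfied.
paragraph 4 — Approved Person: [Essential Entity (paragraph 6)? no] AND [Accredited Filer (paragraph 11)? yes] → not satisfied.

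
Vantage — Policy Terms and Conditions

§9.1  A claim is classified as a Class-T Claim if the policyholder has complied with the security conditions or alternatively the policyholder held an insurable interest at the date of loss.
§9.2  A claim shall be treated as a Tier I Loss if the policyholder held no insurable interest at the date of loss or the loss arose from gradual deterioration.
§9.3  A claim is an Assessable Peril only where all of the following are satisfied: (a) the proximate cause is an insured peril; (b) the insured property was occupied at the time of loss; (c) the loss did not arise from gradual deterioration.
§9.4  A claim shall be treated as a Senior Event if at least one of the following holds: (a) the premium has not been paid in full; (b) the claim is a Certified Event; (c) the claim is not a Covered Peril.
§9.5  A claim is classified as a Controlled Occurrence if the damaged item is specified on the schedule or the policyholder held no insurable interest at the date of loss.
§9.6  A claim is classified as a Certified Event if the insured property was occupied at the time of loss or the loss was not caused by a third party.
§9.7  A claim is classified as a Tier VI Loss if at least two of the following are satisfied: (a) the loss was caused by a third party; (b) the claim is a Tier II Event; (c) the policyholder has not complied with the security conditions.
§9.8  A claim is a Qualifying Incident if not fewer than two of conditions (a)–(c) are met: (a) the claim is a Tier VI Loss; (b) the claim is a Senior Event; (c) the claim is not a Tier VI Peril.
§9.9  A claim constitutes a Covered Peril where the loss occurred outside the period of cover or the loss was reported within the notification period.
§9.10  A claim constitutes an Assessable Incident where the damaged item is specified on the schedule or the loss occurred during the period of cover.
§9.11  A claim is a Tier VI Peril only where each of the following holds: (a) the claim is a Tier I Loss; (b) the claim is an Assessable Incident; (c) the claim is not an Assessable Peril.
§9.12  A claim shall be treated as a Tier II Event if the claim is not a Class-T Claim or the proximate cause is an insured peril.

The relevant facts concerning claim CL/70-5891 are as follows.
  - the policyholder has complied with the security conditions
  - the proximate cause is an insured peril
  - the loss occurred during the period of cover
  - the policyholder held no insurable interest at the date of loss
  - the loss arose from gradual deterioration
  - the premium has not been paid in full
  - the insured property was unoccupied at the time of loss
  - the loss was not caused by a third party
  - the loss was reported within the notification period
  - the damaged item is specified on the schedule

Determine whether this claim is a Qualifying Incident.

No

§9.1 — Class-T Claim: [the policyholder has complied with the security conditions? yes] OR [the policyholder held an insurable interest at the date of loss? no] → satisfied.
§9.12 — Tier II Event: [not a Class-T Claim (§9.1)? no] OR [the proximate cause is an insured peril? yes] → satisfied.
§9.7 — Tier VI Loss: the loss was caused by a third party? no; Tier II Event (§9.12)? yes; the policyholder has not complied with the security conditions? no — 1 of 3 hold (need ≥2) → not satisfied.
§9.6 — Certified Event: [the insured property was occupied at the time of loss? no] OR [the loss was not caused by a third party? yes] → satisfied.
§9.9 — Covered Peril: [the loss occurred outside the period of cover? no] OR [the loss was reported within the notification period? yes] → satisfied.
§9.4 — Senior Event: [the premium has not been paid in full? yes] OR [Certified Event (§9.6)? yes] OR [not a Covered Peril (§9.9)? no] → satisfied.
§9.2 — Tier I Loss: [the policyholder held no insurable interest at the date of loss? yes] OR [the loss arose from gradual deterioration? yes] → satisfied.
§9.10 — Assessable Incident: [the damaged item is specified on the schedule? yes] OR [the loss occurred during the period of cover? yes] → satisfied.
§9.3 — Assessable Peril: [the proximate cause is an insured peril? yes] AND [the insured property was occupied at the time of loss? no] AND [the loss did not arise from gradual deterioration? no] → not satisfied.
§9.11 — Tier VI Peril: [Tier I Loss (§9.2)? yes] AND [Assessable Incident (§9.10)? yes] AND [not an Assessable Peril (§9.3)? yes] → satisfied.
§9.8 — Qualifying Incident: Tier VI Loss (§9.7)? no; Senior Event (§9.4)? yes; not a Tier VI Peril (§9.11)? no — 1 of 3 hold (need ≥2) → not satisfied.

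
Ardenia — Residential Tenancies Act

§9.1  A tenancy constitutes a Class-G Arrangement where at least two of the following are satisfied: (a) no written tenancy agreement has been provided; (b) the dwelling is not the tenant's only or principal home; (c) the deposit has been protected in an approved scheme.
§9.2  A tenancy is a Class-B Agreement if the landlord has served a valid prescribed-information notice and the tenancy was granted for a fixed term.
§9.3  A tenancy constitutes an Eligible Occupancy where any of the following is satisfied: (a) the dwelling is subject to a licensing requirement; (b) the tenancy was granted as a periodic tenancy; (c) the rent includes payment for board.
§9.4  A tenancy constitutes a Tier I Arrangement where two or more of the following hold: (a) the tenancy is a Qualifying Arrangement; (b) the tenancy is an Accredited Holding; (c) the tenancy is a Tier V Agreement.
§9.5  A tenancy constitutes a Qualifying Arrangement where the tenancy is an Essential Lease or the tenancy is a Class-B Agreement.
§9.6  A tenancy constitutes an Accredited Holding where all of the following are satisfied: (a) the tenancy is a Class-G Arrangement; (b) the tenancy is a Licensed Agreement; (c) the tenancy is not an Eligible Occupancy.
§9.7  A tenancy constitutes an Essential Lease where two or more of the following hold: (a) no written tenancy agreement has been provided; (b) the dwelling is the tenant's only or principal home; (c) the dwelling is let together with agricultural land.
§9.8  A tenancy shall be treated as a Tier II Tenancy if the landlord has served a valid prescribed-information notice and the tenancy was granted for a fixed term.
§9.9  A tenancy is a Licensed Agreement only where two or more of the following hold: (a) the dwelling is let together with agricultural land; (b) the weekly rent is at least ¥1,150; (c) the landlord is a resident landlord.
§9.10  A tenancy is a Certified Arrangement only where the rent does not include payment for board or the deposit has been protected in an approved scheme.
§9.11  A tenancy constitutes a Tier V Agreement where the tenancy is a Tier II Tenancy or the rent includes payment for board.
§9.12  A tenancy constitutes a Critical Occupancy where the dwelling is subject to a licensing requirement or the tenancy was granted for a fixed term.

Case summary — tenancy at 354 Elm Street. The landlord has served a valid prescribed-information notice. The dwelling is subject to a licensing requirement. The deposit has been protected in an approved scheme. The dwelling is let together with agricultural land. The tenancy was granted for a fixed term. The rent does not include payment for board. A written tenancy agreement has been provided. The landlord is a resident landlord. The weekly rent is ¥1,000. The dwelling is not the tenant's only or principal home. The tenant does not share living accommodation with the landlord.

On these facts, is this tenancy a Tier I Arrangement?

Yes

§9.7 — Essential Lease: no written tenancy agreement has been provided? no; the dwelling is the tenant's only or principal home? no; the dwelling is let together with agricultural land? yes — 1 of 3 hold (need ≥2) → not satisfied.
§9.2 — Class-B Agreement: [the landlord has served a valid prescribed-information notice? yes] AND [the tenancy was granted for a fixed term? yes] → satisfied.
§9.5 — Qualifying Arrangement: [Essential Lease (§9.7)? no] OR [Class-B Agreement (§9.2)? yes] → satisfied.
§9.1 — Class-G Arrangement: no written tenancy agreement has been provided? no; the dwelling is not the tenant's only or principal home? yes; the deposit has been protected in an approved scheme? yes — 2 of 3 hold (need ≥2) → satisfied.
§9.9 — Licensed Agreement: the dwelling is let together with agricultural land? yes; weekly rent: ¥1,000 ≥ ¥1,150? no; the landlord is a resident landlord? yes — 2 of 3 hold (need ≥2) → satisfied.
§9.3 — Eligible Occupancy: [the dwelling is subject to a licensing requirement? yes] OR [the tenancy was granted as a periodic tenancy? no] OR [the rent includes payment for board? no] → satisfied.
§9.6 — Accredited Holding: [Class-G Arrangement (§9.1)? yes] AND [Licensed Agreement (§9.9)? yes] AND [not an Eligible Occupancy (§9.3)? no] → not satisfied.
§9.8 — Tier II Tenancy: [the landlord has served a valid prescribed-information notice? yes] AND [the tenancy was granted for a fixed term? yes] → satisfied.
§9.11 — Tier V Agreement: [Tier II Tenancy (§9.8)? yes] OR [the rent includes payment for board? no] → satisfied.
§9.4 — Tier I Arrangement: Qualifying Arrangement (§9.5)? yes; Accredited Holding (§9.6)? no; Tier V Agreement (§9.11)? yes — 2 of 3 hold (need ≥2) → satisfied.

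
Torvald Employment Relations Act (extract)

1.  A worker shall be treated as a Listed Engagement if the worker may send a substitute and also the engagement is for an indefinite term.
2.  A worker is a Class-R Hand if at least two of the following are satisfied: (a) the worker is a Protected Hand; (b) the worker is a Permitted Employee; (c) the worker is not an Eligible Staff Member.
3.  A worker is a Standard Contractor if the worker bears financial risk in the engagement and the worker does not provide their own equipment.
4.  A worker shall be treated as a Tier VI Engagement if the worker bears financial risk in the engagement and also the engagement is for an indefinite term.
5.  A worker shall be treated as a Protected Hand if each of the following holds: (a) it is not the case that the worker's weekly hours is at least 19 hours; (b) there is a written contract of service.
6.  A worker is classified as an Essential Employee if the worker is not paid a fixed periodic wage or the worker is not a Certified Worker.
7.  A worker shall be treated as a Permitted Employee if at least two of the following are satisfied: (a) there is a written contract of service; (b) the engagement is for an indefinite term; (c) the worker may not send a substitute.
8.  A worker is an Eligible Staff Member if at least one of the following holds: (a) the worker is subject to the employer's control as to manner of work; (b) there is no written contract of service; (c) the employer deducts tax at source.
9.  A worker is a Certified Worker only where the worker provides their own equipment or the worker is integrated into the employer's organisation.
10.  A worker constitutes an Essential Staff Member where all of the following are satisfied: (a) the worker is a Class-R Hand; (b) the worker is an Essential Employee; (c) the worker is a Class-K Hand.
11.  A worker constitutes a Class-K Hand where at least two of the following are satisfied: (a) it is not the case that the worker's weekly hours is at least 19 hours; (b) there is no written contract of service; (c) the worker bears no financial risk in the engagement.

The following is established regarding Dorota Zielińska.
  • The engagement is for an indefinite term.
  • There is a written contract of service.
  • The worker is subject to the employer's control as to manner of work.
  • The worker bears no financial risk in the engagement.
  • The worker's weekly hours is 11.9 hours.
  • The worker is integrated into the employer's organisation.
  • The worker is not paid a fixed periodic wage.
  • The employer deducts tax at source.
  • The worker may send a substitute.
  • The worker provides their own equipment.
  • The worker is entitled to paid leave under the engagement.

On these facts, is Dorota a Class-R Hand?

Under paragraph 5: worker's weekly hours: 11.9 hours ≥ 19 hours? no, so negated condition yes; and there is a written contract of service? yes. So the worker is a Protected Hand.
Under paragraph 7: there is a written contract of service? yes; the engagement is for an indefinite term? yes; the worker may not send a substitute? no — 2 of 3 hold (need ≥2) → satisfied.
Under paragraph 8: the worker is subject to the employer's control as to manner of work? yes; or there is no written contract of service? no; or the employer deducts tax at source? yes. So the worker is an Eligible Staff Member.
Under paragraph 2: Protected Hand (paragraph 5)? yes; Permitted Employee (paragraph 7)? yes; not an Eligible Staff Member (paragraph 8)? no — 2 of 3 hold (need ≥2) → satisfied.

Yes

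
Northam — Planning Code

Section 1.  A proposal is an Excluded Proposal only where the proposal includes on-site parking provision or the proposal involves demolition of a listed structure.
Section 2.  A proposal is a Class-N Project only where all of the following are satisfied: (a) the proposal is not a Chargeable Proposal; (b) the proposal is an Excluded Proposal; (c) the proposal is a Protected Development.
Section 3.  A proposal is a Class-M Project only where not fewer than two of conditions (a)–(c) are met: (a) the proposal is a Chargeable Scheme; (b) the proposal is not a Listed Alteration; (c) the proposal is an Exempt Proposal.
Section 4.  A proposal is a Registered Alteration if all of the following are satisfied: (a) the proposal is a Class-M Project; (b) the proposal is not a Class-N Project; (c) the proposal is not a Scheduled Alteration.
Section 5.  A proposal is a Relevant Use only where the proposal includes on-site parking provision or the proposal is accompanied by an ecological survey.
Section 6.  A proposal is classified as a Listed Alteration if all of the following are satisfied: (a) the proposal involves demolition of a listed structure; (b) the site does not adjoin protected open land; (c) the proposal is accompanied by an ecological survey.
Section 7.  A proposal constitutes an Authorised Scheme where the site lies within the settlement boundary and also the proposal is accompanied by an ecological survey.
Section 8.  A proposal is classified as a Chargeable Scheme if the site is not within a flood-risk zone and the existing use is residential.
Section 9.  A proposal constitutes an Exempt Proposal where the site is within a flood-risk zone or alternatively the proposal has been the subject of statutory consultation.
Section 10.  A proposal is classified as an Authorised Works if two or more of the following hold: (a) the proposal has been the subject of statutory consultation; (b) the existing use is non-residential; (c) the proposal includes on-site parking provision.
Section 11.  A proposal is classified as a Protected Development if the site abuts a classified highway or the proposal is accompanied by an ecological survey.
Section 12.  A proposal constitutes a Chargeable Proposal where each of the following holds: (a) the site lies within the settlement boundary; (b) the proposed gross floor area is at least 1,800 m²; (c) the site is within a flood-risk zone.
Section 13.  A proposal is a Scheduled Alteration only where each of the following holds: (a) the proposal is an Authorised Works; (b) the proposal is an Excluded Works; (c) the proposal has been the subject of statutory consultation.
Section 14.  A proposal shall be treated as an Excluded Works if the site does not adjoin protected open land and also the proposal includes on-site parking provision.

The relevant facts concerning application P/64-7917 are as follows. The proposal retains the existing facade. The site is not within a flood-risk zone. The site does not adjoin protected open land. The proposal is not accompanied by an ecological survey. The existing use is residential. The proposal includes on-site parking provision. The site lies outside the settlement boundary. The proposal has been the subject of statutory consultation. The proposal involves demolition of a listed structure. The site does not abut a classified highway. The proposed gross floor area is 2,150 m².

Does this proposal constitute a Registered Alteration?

No

section 8 — Chargeable Scheme: [the site is not within a flood-risk zone? yes] AND [the existing use is residential? yes] → satisfied.
section 6 — Listed Alteration: [the proposal involves demolition of a listed structure? yes] AND [the site does not adjoin protected open land? yes] AND [the proposal is accompanied by an ecological survey? no] → not satisfied.
section 9 — Exempt Proposal: [the site is within a flood-risk zone? no] OR [the proposal has been the subject of statutory consultation? yes] → satisfied.
section 3 — Class-M Project: Chargeable Scheme (section 8)? yes; not a Listed Alteration (section 6)? yes; Exempt Proposal (section 9)? yes — 3 of 3 hold (need ≥2) → satisfied.
section 12 — Chargeable Proposal: [the site lies within the settlement boundary? no] AND [proposed gross floor area: 2,150 m² ≥ 1,800 m²? yes] AND [the site is within a flood-risk zone? no] → not satisfied.
section 1 — Excluded Proposal: [the proposal includes on-site parking provision? yes] OR [the proposal involves demolition of a listed structure? yes] → satisfied.
section 11 — Protected Development: [the site abuts a classified highway? no] OR [the proposal is accompanied by an ecological survey? no] → not satisfied.
section 2 — Class-N Project: [not a Chargeable Proposal (section 12)? yes] AND [Excluded Proposal (section 1)? yes] AND [Protected Development (section 11)? no] → not satisfied.
section 10 — Authorised Works: the proposal has been the subject of statutory consultation? yes; the existing use is non-residential? no; the proposal includes on-site parking provision? yes — 2 of 3 hold (need ≥2) → satisfied.
section 14 — Excluded Works: [the site does not adjoin protected open land? yes] AND [the proposal includes on-site parking provision? yes] → satisfied.
section 13 — Scheduled Alteration: [Authorised Works (section 10)? yes] AND [Excluded Works (section 14)? yes] AND [the proposal has been the subject of statutory consultation? yes] → satisfied.
section 4 — Registered Alteration: [Class-M Project (section 3)? yes] AND [not a Class-N Project (section 2)? yes] AND [not a Scheduled Alteration (section 13)? no] → not satisfied.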